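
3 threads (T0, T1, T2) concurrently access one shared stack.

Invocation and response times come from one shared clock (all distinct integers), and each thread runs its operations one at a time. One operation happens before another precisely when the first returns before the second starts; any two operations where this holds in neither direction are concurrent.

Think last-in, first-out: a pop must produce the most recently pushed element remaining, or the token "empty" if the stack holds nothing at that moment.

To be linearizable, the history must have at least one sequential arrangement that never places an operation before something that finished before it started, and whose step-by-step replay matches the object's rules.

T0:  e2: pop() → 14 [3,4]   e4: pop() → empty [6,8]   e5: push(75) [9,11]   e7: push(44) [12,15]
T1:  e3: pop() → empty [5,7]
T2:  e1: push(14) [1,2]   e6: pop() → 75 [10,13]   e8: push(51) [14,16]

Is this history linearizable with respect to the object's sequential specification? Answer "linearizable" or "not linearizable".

one valid linearization: e1, e2, e3, e4, e5, e6, e7, e8
after step 1 (e1 push(14)): stack <14>
after step 2 (e2 pop() → 14): stack <>
after step 3 (e3 pop() → empty): stack <>
after step 4 (e4 pop() → empty): stack <>
after step 5 (e5 push(75)): stack <75>
after step 6 (e6 pop() → 75): stack <>
after step 7 (e7 push(44)): stack <44>
after step 8 (e8 push(51)): stack <44,51>

linearizable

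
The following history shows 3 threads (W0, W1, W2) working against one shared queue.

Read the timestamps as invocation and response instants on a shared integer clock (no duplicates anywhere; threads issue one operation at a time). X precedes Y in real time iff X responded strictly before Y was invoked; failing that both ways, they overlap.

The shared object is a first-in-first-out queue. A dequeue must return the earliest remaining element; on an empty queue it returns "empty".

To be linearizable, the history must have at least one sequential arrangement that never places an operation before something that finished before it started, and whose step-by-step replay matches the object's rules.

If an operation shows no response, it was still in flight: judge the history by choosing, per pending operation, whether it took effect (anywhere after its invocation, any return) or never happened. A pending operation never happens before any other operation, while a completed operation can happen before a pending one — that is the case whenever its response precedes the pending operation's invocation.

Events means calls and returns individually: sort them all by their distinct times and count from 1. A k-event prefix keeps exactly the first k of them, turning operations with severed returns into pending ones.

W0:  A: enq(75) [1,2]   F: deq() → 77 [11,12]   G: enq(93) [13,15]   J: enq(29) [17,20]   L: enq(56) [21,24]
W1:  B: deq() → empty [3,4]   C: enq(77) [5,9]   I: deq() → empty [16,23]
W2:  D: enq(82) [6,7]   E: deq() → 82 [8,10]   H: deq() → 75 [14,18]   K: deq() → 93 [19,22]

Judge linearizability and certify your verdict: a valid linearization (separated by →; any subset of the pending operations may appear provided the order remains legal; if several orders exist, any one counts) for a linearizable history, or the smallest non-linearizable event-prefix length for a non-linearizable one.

already the first 4 events (up to B's response at time 4) admit no linearization; the first 3 still do
a single order respects real time; the 2 completed queue operations fail replay along it
one such order, A, B, breaks at step 2 where B deq() → empty is illegal

not linearizable — minimal violating prefix: 4 events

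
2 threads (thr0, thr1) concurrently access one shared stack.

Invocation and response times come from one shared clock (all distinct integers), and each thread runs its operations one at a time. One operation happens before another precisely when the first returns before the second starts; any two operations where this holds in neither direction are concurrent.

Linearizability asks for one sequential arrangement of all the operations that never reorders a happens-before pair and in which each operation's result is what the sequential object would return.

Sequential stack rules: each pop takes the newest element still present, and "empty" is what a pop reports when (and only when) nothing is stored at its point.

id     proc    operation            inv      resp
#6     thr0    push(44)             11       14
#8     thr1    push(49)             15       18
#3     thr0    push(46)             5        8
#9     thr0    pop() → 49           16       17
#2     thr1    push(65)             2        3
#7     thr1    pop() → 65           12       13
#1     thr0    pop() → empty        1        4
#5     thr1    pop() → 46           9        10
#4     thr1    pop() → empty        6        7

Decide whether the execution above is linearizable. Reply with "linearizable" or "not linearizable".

not linearizable

prefix check: 1..6 passes, 1..7 fails once #4's time-7 response joins
all 2 real-time-respecting orders fail — 3 completed stack operations, no legal replay
no completion choice of the 1 pending operation (#3) rescues it — every subset was tried
one such order, #1, #2, #4 (pending dropped), breaks at step 3 where #4 pop() → empty is illegal
one such order, #2, #1, #4 (pending dropped), breaks at step 2 where #1 pop() → empty is illegal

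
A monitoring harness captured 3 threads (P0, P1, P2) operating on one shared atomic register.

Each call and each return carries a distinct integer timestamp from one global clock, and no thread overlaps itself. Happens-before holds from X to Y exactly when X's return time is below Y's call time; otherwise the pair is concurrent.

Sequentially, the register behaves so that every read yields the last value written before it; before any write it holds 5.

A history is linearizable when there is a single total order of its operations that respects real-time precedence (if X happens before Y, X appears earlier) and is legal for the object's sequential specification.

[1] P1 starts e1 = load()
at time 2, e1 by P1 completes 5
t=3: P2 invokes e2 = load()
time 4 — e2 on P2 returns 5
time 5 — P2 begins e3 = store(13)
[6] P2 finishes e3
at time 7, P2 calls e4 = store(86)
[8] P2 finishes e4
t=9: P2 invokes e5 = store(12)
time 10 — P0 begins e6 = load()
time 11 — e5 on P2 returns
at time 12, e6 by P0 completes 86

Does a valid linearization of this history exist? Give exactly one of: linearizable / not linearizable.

a witness: e1, e2, e3, e4, e6, e5
after step 1 (e1 load() → 5): value 5
after step 2 (e2 load() → 5): value 5
after step 3 (e3 store(13)): value 13
after step 4 (e4 store(86)): value 86
after step 5 (e6 load() → 86): value 86
after step 6 (e5 store(12)): value 12

linearizable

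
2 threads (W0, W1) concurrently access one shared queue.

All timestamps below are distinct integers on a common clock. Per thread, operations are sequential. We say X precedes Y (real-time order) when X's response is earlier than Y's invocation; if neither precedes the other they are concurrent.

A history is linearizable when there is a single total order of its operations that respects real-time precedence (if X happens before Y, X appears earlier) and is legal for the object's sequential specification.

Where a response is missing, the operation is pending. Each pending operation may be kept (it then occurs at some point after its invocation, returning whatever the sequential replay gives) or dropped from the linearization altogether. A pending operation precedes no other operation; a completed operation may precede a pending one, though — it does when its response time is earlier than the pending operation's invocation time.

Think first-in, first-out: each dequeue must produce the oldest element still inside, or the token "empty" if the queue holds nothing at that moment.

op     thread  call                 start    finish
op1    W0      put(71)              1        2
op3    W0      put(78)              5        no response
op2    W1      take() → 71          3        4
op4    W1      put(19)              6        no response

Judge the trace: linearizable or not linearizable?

linearizable

witness order: op1, op2
after step 1 (op1 put(71)): queue <71>
after step 2 (op2 take() → 71): queue <>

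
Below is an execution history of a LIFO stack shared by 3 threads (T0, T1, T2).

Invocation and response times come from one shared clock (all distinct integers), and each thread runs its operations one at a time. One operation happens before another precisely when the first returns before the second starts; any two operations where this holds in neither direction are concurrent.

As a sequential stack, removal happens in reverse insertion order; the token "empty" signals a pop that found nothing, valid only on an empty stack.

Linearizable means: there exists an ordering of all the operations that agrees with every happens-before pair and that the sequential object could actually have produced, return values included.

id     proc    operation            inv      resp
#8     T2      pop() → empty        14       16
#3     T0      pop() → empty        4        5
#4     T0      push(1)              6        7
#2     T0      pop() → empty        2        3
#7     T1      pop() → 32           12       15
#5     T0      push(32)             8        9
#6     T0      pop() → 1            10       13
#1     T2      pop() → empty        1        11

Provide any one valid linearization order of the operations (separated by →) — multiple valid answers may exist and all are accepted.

#1 → #2 → #3 → #4 → #5 → #7 → #6 → #8

after step 1 (#1 pop() → empty): stack <>
after step 2 (#2 pop() → empty): stack <>
after step 3 (#3 pop() → empty): stack <>
after step 4 (#4 push(1)): stack <1>
after step 5 (#5 push(32)): stack <1,32>
after step 6 (#7 pop() → 32): stack <1>
after step 7 (#6 pop() → 1): stack <>
after step 8 (#8 pop() → empty): stack <>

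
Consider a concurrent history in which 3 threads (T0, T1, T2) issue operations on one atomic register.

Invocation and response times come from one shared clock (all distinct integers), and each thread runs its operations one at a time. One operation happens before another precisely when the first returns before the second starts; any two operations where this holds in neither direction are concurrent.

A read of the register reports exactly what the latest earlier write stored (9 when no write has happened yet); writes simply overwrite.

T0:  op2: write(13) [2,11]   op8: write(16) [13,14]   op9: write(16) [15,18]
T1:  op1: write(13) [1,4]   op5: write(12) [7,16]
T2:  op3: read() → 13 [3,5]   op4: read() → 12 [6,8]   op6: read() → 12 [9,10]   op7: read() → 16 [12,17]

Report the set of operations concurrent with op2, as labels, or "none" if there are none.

op1, op3, op4, op5, op6

concurrent with op2 ([2,11]): every op whose interval crosses 2..11
op1 [1,4]: concurrent
op3 [3,5]: concurrent
op4 [6,8]: concurrent
op5 [7,16]: concurrent
op6 [9,10]: concurrent
op7 [12,17]: after
op8 [13,14]: after
op9 [15,18]: after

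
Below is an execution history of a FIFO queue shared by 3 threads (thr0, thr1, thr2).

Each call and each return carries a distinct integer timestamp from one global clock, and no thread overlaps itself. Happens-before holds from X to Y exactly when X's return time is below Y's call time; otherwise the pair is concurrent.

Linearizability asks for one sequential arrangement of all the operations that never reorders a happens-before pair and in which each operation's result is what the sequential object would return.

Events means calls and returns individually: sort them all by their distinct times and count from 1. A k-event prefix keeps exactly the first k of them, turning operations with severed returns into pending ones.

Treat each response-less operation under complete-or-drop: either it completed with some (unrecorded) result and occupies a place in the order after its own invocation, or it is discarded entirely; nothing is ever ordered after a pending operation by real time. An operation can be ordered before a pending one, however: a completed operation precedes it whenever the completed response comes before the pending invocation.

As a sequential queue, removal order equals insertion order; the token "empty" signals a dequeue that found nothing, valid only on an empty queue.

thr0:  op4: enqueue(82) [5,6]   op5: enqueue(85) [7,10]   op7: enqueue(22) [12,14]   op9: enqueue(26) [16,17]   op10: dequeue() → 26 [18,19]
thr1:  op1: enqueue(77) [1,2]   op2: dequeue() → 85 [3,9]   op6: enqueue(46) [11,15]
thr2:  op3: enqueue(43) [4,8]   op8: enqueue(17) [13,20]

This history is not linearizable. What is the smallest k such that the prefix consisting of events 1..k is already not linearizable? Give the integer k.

9

events 1..8 are still linearizable — one witness is op1, op2, op3, op4:
1. op1 enqueue(77), leaving queue <77>
2. op2 dequeue() (pending, included), leaving queue <>
3. op3 enqueue(43), leaving queue <43>
4. op4 enqueue(82), leaving queue <43,82>
with event 9 included (op2 responding at time 9), all real-time-consistent orders fail
including or dropping the 1 pending operation (op5) in any combination fails
for example op1, op2, op3, op4 (pending dropped) fails at step 2: op2 dequeue() → 85 is not legal there
for example op1, op2, op4, op3 (pending dropped) fails at step 2: op2 dequeue() → 85 is not legal there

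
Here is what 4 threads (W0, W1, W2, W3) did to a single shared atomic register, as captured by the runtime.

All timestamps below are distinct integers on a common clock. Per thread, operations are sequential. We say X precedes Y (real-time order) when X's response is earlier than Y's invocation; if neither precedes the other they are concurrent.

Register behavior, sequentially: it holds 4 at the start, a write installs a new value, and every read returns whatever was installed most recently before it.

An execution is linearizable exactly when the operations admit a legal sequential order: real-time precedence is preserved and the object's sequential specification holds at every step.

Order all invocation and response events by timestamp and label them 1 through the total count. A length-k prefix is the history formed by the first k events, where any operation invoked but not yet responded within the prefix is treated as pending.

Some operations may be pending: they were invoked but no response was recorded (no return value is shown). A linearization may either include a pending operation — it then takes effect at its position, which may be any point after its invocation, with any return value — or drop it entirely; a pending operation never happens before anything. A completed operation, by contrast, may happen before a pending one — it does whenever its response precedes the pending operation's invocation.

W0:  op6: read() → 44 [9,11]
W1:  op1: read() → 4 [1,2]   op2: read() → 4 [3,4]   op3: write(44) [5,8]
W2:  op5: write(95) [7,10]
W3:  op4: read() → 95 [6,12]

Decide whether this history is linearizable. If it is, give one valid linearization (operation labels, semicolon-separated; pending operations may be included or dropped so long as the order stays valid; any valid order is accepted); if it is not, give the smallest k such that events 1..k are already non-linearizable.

step 1: op1 read() → 4 — value 4
step 2: op2 read() → 4 — value 4
step 3: op3 write(44) — value 44
step 4: op6 read() → 44 — value 44
step 5: op5 write(95) — value 95
step 6: op4 read() → 95 — value 95

linearizable — witness: op1; op2; op3; op6; op5; op4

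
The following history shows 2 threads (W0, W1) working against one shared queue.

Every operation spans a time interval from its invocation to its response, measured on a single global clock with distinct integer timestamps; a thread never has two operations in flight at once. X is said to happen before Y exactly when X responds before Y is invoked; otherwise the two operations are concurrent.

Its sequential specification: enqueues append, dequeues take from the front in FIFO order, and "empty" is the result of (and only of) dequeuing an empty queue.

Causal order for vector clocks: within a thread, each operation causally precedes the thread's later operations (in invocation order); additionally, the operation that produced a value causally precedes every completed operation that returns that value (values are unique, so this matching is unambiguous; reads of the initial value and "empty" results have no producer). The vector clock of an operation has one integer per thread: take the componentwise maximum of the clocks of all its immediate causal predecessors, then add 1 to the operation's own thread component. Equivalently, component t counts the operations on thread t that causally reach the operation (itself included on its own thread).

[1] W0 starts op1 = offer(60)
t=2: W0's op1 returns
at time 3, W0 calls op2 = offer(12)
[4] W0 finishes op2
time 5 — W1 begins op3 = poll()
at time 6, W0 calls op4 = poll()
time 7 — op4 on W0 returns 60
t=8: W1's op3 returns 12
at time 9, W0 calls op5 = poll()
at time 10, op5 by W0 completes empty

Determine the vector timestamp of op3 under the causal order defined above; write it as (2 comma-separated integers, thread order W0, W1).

(2, 1)

op1 (invocation 1): nothing precedes it; W0's component alone gives (1, 0)
from VC(op1)=(1, 0), op2 (invoked 3) maxes components and bumps W0 → (2, 0)
from VC(op2)=(2, 0), op3 (invoked 5) maxes components and bumps W1 → (2, 1)
from VC(op1)=(1, 0), VC(op2)=(2, 0), op4 (invoked 6) maxes components and bumps W0 → (3, 0)
from VC(op4)=(3, 0), op5 (invoked 9) maxes components and bumps W0 → (4, 0)
target: VC(op3) = (2, 1)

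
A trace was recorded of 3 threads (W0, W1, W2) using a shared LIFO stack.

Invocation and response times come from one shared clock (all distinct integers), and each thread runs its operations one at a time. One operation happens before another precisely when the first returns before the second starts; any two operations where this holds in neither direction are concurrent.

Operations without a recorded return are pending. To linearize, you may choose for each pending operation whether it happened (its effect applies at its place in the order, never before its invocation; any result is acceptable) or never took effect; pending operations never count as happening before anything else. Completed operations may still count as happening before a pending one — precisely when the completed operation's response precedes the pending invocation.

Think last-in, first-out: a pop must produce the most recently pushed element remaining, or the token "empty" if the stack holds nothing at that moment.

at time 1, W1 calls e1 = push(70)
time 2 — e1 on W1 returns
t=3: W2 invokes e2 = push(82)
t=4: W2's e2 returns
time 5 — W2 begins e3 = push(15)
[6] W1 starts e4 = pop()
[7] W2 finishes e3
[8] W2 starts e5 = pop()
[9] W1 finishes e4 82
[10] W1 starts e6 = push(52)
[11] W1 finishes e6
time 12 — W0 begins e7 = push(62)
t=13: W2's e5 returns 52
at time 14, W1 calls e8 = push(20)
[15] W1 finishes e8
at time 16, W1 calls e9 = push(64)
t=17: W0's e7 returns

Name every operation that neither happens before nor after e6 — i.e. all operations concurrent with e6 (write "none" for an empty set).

e6 spans [10,11]; an op avoiding the whole window 10..11 is ordered, any other is concurrent
e1 [1,2]: before
e2 [3,4]: before
e3 [5,7]: before
e4 [6,9]: before
e5 [8,13]: concurrent
e7 [12,17]: after
e8 [14,15]: after
e9 [16,…): after

e5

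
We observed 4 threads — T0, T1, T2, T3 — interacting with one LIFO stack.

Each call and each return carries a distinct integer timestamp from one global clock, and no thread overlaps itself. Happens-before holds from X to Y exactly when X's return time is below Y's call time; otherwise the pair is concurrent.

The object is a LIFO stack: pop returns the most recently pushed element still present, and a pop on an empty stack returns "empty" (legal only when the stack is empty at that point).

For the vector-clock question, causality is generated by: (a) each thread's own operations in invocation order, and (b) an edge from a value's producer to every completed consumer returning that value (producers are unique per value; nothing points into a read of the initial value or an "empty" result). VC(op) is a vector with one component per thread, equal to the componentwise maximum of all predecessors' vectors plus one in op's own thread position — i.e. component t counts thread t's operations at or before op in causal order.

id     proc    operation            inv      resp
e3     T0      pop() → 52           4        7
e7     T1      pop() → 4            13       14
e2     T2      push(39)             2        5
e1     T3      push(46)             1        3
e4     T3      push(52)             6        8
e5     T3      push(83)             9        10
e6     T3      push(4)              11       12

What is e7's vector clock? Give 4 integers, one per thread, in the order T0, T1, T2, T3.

e1, invoked 1, has no incoming edges; only T3's bump applies → (0, 0, 0, 1)
e2, invoked 2, has no incoming edges; only T2's bump applies → (0, 0, 1, 0)
e4 (invocation 6): componentwise max over VC(e1)=(0, 0, 0, 1), +1 at T3, giving (0, 0, 0, 2)
e5 (invocation 9): componentwise max over VC(e4)=(0, 0, 0, 2), +1 at T3, giving (0, 0, 0, 3)
e3 (invocation 4): componentwise max over VC(e4)=(0, 0, 0, 2), +1 at T0, giving (1, 0, 0, 2)
e6 (invocation 11): componentwise max over VC(e5)=(0, 0, 0, 3), +1 at T3, giving (0, 0, 0, 4)
e7 (invocation 13): componentwise max over VC(e6)=(0, 0, 0, 4), +1 at T1, giving (0, 1, 0, 4)
target: VC(e7) = (0, 1, 0, 4)

(0, 1, 0, 4)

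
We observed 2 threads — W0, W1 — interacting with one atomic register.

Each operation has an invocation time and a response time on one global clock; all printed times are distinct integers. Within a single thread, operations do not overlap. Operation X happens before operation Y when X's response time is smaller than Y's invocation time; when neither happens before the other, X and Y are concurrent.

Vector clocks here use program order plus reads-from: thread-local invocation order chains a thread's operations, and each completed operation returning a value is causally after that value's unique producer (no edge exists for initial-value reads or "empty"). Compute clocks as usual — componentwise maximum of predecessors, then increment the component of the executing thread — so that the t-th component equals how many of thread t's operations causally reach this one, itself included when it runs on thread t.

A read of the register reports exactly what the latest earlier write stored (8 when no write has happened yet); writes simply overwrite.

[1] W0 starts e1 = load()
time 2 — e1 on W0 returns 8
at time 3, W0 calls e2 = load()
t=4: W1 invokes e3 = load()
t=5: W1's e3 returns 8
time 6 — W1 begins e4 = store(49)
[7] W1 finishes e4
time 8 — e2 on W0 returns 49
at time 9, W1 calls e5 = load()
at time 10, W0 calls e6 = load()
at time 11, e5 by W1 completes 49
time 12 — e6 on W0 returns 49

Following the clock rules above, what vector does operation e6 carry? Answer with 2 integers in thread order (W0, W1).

(3, 2)

root op e3, invoked 4: fresh clock plus W1's own tick → (0, 1)
root op e1, invoked 1: fresh clock plus W0's own tick → (1, 0)
invoked at 6, e4 merges VC(e3)=(0, 1) and bumps W1's slot → (0, 2)
invoked at 9, e5 merges VC(e4)=(0, 2) and bumps W1's slot → (0, 3)
invoked at 3, e2 merges VC(e1)=(1, 0), VC(e4)=(0, 2) and bumps W0's slot → (2, 2)
invoked at 10, e6 merges VC(e2)=(2, 2), VC(e4)=(0, 2) and bumps W0's slot → (3, 2)
target: VC(e6) = (3, 2)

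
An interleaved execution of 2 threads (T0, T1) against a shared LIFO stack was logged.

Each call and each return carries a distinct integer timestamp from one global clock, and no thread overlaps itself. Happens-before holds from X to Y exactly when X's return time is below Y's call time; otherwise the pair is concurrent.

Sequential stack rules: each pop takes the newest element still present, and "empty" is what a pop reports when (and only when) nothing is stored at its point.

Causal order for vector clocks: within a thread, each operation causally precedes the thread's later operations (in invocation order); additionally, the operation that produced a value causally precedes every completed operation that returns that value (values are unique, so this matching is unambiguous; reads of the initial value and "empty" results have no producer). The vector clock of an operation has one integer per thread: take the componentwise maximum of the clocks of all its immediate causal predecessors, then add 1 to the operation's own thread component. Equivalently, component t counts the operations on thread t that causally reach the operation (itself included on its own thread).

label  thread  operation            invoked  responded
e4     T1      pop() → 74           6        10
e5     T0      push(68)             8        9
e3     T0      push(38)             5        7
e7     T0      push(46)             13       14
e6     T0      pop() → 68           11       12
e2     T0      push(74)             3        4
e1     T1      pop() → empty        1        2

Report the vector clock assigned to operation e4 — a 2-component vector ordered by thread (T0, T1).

VC(e1, invoked at 1): no causal predecessors; +1 on T1 → (0, 1)
VC(e2, invoked at 3): no causal predecessors; +1 on T0 → (1, 0)
VC(e3, invoked at 5): max of VC(e2)=(1, 0), then +1 on thread T0 → (2, 0)
VC(e4, invoked at 6): max of VC(e1)=(0, 1), VC(e2)=(1, 0), then +1 on thread T1 → (1, 2)
VC(e5, invoked at 8): max of VC(e3)=(2, 0), then +1 on thread T0 → (3, 0)
VC(e6, invoked at 11): max of VC(e5)=(3, 0), then +1 on thread T0 → (4, 0)
VC(e7, invoked at 13): max of VC(e6)=(4, 0), then +1 on thread T0 → (5, 0)
target: VC(e4) = (1, 2)

(1, 2)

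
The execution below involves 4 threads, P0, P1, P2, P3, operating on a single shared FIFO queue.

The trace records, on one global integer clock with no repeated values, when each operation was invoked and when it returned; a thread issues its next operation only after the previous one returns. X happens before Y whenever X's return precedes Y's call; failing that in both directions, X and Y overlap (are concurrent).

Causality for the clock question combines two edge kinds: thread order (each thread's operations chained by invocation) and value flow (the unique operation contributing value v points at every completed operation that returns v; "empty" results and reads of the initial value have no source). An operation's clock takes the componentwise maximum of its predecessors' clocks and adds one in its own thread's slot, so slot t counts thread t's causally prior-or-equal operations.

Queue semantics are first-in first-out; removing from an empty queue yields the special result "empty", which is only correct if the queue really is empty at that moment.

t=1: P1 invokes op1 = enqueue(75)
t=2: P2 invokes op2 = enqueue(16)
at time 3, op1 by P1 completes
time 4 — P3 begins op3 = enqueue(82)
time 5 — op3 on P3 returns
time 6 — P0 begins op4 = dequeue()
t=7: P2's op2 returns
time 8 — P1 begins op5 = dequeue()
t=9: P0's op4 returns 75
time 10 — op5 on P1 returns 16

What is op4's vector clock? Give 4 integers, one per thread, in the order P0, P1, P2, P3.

op3 (invocation 4): nothing precedes it; P3's component alone gives (0, 0, 0, 1)
op2 (invocation 2): nothing precedes it; P2's component alone gives (0, 0, 1, 0)
op1 (invocation 1): nothing precedes it; P1's component alone gives (0, 1, 0, 0)
op4 (invocation 6): componentwise max over VC(op1)=(0, 1, 0, 0), +1 at P0, giving (1, 1, 0, 0)
op5 (invocation 8): componentwise max over VC(op1)=(0, 1, 0, 0), VC(op2)=(0, 0, 1, 0), +1 at P1, giving (0, 2, 1, 0)
target: VC(op4) = (1, 1, 0, 0)

(1, 1, 0, 0)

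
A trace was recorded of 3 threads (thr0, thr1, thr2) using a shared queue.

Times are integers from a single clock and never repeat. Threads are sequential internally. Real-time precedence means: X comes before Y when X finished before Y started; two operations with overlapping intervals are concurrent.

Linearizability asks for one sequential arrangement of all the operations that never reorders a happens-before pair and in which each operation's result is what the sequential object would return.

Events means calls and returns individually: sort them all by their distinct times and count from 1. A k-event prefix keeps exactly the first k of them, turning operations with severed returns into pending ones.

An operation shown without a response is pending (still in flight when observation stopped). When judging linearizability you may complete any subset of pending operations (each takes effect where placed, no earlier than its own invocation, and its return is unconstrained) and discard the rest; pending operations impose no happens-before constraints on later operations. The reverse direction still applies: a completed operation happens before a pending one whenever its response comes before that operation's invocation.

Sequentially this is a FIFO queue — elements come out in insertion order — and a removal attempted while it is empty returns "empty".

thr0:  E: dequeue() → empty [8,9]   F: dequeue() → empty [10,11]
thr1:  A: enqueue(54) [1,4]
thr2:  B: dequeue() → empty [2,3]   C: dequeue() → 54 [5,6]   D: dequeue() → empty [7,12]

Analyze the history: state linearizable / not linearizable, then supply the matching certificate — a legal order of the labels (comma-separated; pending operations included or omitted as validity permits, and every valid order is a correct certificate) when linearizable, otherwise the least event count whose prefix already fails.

after step 1 (B dequeue() → empty): queue <>
after step 2 (A enqueue(54)): queue <54>
after step 3 (C dequeue() → 54): queue <>
after step 4 (D dequeue() → empty): queue <>
after step 5 (E dequeue() → empty): queue <>
after step 6 (F dequeue() → empty): queue <>

linearizable — witness: B, A, C, D, E, F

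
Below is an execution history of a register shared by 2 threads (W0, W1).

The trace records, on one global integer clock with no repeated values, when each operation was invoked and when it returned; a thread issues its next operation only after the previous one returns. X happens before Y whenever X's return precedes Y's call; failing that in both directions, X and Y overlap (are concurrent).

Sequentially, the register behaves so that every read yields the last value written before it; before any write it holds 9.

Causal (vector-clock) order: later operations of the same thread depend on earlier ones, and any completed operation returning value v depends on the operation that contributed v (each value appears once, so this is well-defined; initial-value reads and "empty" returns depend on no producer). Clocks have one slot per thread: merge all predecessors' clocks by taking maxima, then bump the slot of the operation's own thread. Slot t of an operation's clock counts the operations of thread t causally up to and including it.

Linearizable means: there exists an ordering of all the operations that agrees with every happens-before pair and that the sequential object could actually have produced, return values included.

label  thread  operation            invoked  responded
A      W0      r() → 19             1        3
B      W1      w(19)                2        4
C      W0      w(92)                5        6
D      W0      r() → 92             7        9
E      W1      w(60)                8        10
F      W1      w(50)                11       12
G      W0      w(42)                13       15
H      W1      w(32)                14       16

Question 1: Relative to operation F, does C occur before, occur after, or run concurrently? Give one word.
before

C spans [5,6], F spans [11,12]
resp(C)=6 < inv(F)=11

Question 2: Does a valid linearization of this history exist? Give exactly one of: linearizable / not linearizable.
linearizable

witness order: B, A, C, D, E, F, G, H
after step 1 (B w(19)): value 19
after step 2 (A r() → 19): value 19
after step 3 (C w(92)): value 92
after step 4 (D r() → 92): value 92
after step 5 (E w(60)): value 60
after step 6 (F w(50)): value 50
after step 7 (G w(42)): value 42
after step 8 (H w(32)): value 32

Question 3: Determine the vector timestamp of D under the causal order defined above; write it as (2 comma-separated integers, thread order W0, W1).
(3, 1)

VC(B, invoked at 2): no causal predecessors; +1 on W1 → (0, 1)
E, invoked 8, takes VC(B)=(0, 1) under max, adds 1 for W1 → (0, 2)
A, invoked 1, takes VC(B)=(0, 1) under max, adds 1 for W0 → (1, 1)
F, invoked 11, takes VC(E)=(0, 2) under max, adds 1 for W1 → (0, 3)
C, invoked 5, takes VC(A)=(1, 1) under max, adds 1 for W0 → (2, 1)
H, invoked 14, takes VC(F)=(0, 3) under max, adds 1 for W1 → (0, 4)
D, invoked 7, takes VC(C)=(2, 1) under max, adds 1 for W0 → (3, 1)
G, invoked 13, takes VC(D)=(3, 1) under max, adds 1 for W0 → (4, 1)
target: VC(D) = (3, 1)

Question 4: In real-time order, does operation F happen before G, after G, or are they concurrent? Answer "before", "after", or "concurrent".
before

F spans [11,12], G spans [13,15]
resp(F)=12 < inv(G)=13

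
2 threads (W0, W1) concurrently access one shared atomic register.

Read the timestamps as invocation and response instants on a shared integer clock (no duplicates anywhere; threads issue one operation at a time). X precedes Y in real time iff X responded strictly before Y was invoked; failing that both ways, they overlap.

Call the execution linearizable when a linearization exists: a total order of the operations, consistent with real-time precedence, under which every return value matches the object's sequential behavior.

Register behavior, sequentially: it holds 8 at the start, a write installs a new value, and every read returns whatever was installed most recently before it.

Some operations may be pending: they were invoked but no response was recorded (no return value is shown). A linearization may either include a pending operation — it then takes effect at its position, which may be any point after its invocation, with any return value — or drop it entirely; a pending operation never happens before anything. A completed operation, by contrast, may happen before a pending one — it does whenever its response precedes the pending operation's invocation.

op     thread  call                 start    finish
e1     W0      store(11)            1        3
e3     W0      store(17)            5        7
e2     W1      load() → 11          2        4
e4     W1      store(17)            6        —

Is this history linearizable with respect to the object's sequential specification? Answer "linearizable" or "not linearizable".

one valid linearization: e1, e2, e3
after step 1 (e1 store(11)): value 11
after step 2 (e2 load() → 11): value 11
after step 3 (e3 store(17)): value 17

linearizable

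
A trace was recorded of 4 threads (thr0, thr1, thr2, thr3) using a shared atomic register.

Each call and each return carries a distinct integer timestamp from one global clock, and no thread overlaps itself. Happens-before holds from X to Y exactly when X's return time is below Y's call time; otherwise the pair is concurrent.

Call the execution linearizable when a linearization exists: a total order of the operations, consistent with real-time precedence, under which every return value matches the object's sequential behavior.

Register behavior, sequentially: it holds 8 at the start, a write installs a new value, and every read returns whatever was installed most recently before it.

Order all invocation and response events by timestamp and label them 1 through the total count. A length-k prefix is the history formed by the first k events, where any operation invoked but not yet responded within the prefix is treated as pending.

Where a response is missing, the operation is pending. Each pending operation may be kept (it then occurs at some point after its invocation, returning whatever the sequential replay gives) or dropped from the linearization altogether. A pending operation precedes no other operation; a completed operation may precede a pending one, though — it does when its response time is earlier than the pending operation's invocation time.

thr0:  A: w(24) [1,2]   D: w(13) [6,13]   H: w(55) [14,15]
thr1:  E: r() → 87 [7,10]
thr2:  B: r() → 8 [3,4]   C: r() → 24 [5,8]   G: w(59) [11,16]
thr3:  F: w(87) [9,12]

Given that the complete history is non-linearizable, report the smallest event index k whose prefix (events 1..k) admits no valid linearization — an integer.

4

events 1..3 are linearizable; a witness order is A:
1. A w(24), leaving value 24
event 4 — B's response, time 4 — after it, nothing linearizes
e.g. A, B: illegal at step 2, since B r() → 8 cannot apply there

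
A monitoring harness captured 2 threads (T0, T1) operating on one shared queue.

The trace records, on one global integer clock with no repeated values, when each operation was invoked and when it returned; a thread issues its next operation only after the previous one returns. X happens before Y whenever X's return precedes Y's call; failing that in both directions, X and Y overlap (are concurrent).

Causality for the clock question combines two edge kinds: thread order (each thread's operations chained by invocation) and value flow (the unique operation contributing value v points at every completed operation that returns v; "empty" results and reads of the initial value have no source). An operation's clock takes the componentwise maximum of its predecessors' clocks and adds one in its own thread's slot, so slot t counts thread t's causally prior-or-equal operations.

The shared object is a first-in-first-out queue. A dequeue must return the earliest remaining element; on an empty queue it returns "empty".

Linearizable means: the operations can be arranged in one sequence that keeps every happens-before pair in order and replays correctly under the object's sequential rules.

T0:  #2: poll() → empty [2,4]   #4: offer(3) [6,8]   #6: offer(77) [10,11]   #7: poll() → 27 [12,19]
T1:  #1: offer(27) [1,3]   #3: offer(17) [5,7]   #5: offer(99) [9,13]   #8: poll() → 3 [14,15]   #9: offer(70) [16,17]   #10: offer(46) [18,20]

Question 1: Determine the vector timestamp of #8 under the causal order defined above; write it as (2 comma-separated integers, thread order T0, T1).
Answer: (2, 4)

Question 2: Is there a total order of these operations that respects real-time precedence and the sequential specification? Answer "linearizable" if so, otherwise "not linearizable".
linearizable

a witness: #2, #1, #4, #3, #5, #6, #7, #8, #9, #10
step 1: #2 poll() → empty — queue <>
step 2: #1 offer(27) — queue <27>
step 3: #4 offer(3) — queue <27,3>
step 4: #3 offer(17) — queue <27,3,17>
step 5: #5 offer(99) — queue <27,3,17,99>
step 6: #6 offer(77) — queue <27,3,17,99,77>
step 7: #7 poll() → 27 — queue <3,17,99,77>
step 8: #8 poll() → 3 — queue <17,99,77>
step 9: #9 offer(70) — queue <17,99,77,70>
step 10: #10 offer(46) — queue <17,99,77,70,46>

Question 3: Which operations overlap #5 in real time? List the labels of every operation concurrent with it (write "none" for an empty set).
Answer: #6, #7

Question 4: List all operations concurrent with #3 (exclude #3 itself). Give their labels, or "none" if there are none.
Answer: #4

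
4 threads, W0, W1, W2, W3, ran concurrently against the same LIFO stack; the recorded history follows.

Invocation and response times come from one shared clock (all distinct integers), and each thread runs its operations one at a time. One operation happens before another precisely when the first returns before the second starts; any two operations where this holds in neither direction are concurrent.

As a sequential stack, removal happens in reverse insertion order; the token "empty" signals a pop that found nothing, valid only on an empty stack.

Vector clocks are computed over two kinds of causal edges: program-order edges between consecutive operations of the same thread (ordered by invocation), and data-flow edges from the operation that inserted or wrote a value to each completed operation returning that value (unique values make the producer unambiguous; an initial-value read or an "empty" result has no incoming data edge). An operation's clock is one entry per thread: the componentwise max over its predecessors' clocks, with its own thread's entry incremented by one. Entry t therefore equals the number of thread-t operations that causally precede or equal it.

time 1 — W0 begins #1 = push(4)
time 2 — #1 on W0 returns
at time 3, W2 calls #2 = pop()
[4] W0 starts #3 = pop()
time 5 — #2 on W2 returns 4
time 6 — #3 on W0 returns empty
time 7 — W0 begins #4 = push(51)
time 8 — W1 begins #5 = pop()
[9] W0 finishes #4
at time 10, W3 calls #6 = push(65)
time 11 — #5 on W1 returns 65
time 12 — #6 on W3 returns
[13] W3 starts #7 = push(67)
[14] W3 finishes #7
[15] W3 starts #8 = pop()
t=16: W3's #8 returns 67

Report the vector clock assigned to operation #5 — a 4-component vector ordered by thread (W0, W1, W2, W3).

(0, 1, 0, 1)

#6 (invocation 10): nothing precedes it; W3's component alone gives (0, 0, 0, 1)
#1 (invocation 1): nothing precedes it; W0's component alone gives (1, 0, 0, 0)
invoked at 13, #7 merges VC(#6)=(0, 0, 0, 1) and bumps W3's slot → (0, 0, 0, 2)
invoked at 8, #5 merges VC(#6)=(0, 0, 0, 1) and bumps W1's slot → (0, 1, 0, 1)
invoked at 3, #2 merges VC(#1)=(1, 0, 0, 0) and bumps W2's slot → (1, 0, 1, 0)
invoked at 4, #3 merges VC(#1)=(1, 0, 0, 0) and bumps W0's slot → (2, 0, 0, 0)
invoked at 15, #8 merges VC(#7)=(0, 0, 0, 2) and bumps W3's slot → (0, 0, 0, 3)
invoked at 7, #4 merges VC(#3)=(2, 0, 0, 0) and bumps W0's slot → (3, 0, 0, 0)
target: VC(#5) = (0, 1, 0, 1)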